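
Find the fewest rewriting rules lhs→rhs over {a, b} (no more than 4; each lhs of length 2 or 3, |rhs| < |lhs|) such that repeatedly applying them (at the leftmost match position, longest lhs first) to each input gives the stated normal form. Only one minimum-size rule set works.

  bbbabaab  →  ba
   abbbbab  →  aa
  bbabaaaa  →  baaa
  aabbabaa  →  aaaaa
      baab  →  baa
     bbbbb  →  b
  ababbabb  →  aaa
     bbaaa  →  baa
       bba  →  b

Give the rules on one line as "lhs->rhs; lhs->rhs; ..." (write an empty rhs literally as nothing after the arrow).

  | bbbabaab => bbabaab => bbaab => bab => ba
  | abbbbab => abbbab => abbab => abab => aab => aa
  | bbabaaaa => bbaaaa => baaa
  | aabbabaa => aababaa => aaabaa => aaaaa

ab->a; bb->b; bba->b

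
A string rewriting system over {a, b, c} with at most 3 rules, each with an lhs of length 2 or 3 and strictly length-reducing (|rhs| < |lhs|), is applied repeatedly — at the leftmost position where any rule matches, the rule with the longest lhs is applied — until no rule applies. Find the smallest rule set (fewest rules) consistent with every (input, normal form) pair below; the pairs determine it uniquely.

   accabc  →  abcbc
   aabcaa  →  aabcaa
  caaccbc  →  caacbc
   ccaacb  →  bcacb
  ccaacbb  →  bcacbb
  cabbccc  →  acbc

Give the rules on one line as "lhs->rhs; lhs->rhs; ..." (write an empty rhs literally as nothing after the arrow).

  | accabc => abcbc
  | aabcaa
  | caaccbc => caacbc
  | ccaacb => bcacb

cab->ac; cc->c; cca->bc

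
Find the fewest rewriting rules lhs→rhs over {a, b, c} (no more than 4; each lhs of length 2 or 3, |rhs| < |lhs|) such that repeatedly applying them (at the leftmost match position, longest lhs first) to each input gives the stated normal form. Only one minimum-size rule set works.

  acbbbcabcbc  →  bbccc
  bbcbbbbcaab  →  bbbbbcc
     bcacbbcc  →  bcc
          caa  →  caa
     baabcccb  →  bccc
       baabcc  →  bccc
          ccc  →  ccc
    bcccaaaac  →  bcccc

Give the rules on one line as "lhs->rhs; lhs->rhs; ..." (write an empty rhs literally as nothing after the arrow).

ab->c; ac->c; cb->

  | acbbbcabcbc => cbbbcabcbc => bbcabcbc => bbcccbc => bbccc
  | bbcbbbbcaab => bbbbbcaab => bbbbbcac => bbbbbcc
  | bcacbbcc => bccbbcc => bcbcc => bcc
  | caa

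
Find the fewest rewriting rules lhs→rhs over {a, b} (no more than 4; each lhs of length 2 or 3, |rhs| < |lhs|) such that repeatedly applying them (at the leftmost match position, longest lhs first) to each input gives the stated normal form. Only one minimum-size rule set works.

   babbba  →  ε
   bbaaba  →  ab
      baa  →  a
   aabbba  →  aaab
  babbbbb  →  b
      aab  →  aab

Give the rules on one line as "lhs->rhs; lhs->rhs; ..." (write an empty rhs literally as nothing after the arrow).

  | babbba => bbba => bba => ba => ε
  | bbaaba => baaba => aba => ab
  | baa => a
  | aabbba => aaaba => aaab

aba->ab; abb->aa; ba->; bb->b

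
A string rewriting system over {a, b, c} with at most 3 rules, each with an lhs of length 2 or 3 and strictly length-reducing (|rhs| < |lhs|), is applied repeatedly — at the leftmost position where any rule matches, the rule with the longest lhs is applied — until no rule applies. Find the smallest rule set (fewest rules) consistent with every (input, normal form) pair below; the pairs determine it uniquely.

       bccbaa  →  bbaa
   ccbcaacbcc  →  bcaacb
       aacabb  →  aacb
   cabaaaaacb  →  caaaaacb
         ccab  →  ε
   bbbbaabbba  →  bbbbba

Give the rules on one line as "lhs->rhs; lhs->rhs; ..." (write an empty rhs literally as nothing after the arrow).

  | bccbaa => bbaa
  | ccbcaacbcc => bcaacbcc => bcaacb
  | aacabb => aacb
  | cabaaaaacb => caaaaacb

ab->; cc->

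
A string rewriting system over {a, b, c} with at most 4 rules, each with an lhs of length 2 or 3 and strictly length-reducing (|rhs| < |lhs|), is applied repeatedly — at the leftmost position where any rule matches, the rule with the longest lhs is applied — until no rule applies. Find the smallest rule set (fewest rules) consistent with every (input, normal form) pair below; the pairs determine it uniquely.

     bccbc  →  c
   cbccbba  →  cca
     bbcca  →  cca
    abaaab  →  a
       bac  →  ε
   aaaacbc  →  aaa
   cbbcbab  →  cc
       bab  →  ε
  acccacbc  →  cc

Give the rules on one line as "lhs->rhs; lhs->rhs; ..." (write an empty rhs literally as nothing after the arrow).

ac->; ba->b; bb->; bc->

  | bccbc => cbc => c
  | cbccbba => ccbba => cca
  | bbcca => cca
  | abaaab => abaab => abab => abb => a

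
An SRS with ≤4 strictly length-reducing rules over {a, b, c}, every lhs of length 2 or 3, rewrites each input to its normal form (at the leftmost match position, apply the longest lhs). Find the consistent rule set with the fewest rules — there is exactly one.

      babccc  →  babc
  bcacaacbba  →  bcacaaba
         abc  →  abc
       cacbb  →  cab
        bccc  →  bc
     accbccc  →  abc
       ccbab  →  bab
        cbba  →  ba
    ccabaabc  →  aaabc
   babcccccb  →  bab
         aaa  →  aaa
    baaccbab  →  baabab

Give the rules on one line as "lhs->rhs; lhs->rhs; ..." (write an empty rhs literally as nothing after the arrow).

cb->; cc->; cca->ac

  | babccc => babc
  | bcacaacbba => bcacaaba
  | abc
  | cacbb => cab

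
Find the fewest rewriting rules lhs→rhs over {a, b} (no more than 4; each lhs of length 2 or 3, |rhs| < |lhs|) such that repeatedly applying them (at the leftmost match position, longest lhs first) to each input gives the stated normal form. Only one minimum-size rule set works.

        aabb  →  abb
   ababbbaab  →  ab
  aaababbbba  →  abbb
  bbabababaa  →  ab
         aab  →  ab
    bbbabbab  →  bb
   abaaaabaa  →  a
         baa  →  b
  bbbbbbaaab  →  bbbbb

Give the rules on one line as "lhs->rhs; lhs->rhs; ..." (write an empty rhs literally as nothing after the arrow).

  | aabb => abb
  | ababbbaab => abbaab => abbab => ab
  | aaababbbba => aababbbba => ababbbba => abbba => abbb
  | bbabababaa => bababaa => abaa => aba => ab

aa->a; ba->b; bab->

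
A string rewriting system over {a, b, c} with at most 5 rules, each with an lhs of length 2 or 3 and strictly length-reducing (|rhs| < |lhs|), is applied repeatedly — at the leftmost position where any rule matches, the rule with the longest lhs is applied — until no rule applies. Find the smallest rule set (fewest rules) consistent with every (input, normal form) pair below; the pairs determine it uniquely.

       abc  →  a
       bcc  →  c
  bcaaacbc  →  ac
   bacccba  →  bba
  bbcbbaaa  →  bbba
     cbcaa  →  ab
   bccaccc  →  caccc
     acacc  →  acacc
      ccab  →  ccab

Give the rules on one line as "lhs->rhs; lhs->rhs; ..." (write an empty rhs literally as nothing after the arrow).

aa->; bc->; caa->ab; ccb->aa

  | abc => a
  | bcc => c
  | bcaaacbc => aaacbc => acbc => ac
  | bacccba => bacaaa => baaba => bba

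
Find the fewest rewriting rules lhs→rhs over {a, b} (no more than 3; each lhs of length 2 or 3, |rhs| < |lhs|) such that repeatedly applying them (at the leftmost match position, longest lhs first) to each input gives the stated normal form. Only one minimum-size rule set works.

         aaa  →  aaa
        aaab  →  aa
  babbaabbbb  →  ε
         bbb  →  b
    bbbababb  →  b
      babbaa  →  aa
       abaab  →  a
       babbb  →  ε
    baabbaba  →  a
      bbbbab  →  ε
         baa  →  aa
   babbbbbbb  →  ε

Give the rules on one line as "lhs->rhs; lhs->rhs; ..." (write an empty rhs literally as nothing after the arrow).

  | aaa
  | aaab => aa
  | babbaabbbb => abbaabbbb => baabbbb => aabbbb => abbb => bb => ε
  | bbb => b

ab->; ba->a; bb->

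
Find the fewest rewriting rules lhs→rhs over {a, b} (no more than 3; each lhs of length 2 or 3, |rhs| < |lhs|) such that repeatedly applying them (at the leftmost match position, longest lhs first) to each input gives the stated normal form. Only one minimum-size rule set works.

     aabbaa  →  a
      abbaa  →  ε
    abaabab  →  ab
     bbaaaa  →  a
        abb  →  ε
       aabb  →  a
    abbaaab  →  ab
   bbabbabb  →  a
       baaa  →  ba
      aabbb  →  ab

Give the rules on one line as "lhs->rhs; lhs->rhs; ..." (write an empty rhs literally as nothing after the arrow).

  | aabbaa => bbaa => aaa => a
  | abbaa => aaaa => aa => ε
  | abaabab => abbab => aaab => ab
  | bbaaaa => aaaaa => aaa => a

aa->; bb->a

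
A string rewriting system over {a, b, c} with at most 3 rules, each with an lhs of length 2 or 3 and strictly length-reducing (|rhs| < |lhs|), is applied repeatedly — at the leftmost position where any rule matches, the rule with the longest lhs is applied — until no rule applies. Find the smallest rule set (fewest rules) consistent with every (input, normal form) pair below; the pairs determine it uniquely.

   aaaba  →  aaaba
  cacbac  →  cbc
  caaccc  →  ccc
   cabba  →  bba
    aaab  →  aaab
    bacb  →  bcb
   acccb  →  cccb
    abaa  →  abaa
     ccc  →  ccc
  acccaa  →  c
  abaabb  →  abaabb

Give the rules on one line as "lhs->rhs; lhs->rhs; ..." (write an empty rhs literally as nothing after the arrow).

  | aaaba
  | cacbac => cbac => cbc
  | caaccc => accc => ccc
  | cabba => bba

ac->c; ca->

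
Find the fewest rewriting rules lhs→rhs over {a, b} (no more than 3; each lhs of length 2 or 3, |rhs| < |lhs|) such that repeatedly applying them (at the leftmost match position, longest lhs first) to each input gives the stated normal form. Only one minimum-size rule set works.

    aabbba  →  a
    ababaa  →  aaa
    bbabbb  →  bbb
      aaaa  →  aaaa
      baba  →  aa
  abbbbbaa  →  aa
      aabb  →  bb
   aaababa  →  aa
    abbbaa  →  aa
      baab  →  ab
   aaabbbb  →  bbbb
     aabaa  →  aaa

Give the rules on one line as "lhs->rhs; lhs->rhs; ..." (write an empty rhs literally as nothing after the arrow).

  | aabbba => abbba => bbba => bba => ba => a
  | ababaa => aabaa => abaa => aaa
  | bbabbb => babbb => abbb => bbb
  | aaaa

aab->ab; abb->bb; ba->a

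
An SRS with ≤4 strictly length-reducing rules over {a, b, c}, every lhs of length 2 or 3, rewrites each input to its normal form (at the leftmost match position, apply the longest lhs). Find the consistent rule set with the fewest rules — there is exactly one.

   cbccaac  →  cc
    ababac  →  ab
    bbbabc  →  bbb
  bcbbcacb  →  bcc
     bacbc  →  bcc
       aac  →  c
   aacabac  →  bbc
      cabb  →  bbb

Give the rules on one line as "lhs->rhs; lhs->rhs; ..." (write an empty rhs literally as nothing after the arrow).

abc->; ac->c; ca->b; cb->c

  | cbccaac => cccaac => ccbac => ccac => cbc => cc
  | ababac => ababc => ab
  | bbbabc => bbb
  | bcbbcacb => bcbcacb => bccacb => bcbcb => bccb => bcc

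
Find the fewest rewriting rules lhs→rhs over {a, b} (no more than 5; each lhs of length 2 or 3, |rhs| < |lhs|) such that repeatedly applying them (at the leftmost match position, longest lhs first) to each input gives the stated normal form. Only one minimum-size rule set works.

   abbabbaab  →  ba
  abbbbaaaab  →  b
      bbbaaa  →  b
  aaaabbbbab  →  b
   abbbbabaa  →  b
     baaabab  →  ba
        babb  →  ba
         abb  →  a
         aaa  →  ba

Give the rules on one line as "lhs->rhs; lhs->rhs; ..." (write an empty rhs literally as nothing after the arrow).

  | abbabbaab => ababbaab => aabbaab => bbaab => aaab => bab => ba
  | abbbbaaaab => abbbaaaab => abbaaaab => abaaaab => aaaaab => baaab => bbab => aab => b
  | bbbaaa => abaaa => aaaa => baa => b
  | aaaabbbbab => baabbbbab => bbbbbab => abbbab => abbab => abab => aab => b

aa->; aaa->ba; ab->a; bb->a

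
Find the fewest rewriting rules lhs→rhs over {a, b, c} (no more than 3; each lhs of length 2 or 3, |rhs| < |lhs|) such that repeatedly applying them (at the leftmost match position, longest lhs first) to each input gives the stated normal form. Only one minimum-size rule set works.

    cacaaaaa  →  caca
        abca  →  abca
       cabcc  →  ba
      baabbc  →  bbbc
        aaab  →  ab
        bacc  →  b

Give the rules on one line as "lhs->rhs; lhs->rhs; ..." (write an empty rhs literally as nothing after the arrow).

  | cacaaaaa => cacaaa => caca
  | abca
  | cabcc => bcc => ba
  | baabbc => bbbc

aa->; cab->b; cc->a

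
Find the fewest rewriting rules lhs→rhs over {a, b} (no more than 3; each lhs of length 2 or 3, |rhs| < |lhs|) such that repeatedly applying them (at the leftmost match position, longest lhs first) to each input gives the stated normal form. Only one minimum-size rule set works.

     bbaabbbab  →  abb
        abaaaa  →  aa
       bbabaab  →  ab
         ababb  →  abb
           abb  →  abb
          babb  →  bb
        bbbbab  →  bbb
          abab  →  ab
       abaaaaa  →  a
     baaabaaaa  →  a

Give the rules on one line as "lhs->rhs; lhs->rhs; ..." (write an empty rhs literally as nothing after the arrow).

aaa->a; ba->; bba->

  | bbaabbbab => abbbab => abb
  | abaaaa => aaaa => aa
  | bbabaab => baab => ab
  | ababb => abb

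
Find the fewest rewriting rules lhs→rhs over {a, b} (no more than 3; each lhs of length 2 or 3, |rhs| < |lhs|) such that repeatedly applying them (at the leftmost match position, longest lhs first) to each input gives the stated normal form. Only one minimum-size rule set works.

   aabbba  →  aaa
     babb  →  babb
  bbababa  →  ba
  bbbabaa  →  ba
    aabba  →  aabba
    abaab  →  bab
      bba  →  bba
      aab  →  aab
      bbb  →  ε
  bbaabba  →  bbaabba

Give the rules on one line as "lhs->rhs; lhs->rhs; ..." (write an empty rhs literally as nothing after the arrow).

  | aabbba => aaa
  | babb
  | bbababa => bbbba => ba
  | bbbabaa => abaa => ba

aba->b; bbb->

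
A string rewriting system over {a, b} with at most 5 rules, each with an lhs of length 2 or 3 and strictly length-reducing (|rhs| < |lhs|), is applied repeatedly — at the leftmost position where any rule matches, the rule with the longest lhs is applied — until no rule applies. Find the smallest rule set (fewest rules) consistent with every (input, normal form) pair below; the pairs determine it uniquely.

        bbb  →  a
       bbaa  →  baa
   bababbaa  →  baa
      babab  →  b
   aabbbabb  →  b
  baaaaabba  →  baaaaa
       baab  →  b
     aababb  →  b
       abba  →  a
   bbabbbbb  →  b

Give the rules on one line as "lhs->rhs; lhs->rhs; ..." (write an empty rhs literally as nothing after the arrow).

ab->b; abb->; bb->b; bbb->a

  | bbb => a
  | bbaa => baa
  | bababbaa => bbabbaa => babbaa => baa
  | babab => bbab => bab => bb => b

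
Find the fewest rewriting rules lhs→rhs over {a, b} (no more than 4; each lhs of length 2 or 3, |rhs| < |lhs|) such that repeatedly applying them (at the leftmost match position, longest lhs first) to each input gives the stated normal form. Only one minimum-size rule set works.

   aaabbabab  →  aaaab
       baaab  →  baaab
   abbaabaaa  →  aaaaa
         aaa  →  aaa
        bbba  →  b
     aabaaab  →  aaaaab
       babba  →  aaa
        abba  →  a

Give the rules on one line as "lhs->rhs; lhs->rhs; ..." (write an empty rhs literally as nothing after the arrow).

  | aaabbabab => aaabab => aaaab
  | baaab
  | abbaabaaa => aabaaa => aaaaa
  | aaa

aba->aa; bab->aa; bba->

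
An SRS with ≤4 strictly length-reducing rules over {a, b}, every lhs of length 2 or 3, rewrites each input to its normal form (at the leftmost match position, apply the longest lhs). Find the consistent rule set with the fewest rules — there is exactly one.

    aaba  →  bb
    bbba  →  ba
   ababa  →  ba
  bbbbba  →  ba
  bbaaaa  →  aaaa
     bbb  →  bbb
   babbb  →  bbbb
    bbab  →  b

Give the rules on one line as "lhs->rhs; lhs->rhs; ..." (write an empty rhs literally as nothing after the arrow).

ab->b; aba->bb; bba->a

  | aaba => abb => bb
  | bbba => ba
  | ababa => bbba => ba
  | bbbbba => bbba => ba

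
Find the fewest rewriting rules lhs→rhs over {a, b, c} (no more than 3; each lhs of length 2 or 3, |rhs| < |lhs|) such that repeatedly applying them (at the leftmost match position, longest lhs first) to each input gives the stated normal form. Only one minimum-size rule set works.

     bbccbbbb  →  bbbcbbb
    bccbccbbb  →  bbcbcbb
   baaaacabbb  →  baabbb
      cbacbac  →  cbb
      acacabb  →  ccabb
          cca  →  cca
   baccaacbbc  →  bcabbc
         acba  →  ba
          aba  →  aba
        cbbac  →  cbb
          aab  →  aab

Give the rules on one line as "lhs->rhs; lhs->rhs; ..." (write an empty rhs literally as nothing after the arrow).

ac->; aca->c; ccb->bc

  | bbccbbbb => bbbcbbb
  | bccbccbbb => bbcccbbb => bbcbcbb
  | baaaacabbb => baaacbbb => baabbb
  | cbacbac => cbbac => cbb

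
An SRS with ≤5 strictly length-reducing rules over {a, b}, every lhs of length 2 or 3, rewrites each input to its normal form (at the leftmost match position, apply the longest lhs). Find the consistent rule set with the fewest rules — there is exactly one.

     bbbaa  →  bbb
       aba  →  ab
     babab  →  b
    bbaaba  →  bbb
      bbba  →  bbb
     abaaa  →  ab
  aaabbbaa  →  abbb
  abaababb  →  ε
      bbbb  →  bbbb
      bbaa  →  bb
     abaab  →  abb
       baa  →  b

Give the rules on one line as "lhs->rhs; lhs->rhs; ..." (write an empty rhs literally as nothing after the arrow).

aa->; ba->b; baa->b; bab->a

  | bbbaa => bbb
  | aba => ab
  | babab => aab => b
  | bbaaba => bbba => bbb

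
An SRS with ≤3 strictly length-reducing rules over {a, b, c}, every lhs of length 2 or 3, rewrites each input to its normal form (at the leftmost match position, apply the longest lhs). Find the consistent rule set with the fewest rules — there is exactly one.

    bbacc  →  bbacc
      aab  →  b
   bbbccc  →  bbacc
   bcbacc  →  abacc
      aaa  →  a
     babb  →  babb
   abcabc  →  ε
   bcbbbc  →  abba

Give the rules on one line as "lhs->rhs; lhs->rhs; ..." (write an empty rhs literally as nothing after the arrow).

  | bbacc
  | aab => b
  | bbbccc => bbacc
  | bcbacc => abacc

aa->; bc->a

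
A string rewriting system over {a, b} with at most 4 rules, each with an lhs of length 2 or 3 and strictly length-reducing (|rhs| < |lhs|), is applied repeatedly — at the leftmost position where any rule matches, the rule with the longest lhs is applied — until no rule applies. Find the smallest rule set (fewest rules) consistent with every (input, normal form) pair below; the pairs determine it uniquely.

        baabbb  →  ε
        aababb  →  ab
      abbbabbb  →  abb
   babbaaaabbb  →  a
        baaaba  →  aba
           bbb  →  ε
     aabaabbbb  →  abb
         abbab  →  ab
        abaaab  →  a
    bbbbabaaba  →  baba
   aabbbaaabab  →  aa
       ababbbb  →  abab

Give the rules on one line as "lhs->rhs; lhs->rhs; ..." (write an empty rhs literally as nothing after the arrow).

aab->a; baa->; bba->ab; bbb->

  | baabbb => bbb => ε
  | aababb => aabb => ab
  | abbbabbb => aabbb => abb
  | babbaaaabbb => baabaaabbb => baaabbb => abbb => a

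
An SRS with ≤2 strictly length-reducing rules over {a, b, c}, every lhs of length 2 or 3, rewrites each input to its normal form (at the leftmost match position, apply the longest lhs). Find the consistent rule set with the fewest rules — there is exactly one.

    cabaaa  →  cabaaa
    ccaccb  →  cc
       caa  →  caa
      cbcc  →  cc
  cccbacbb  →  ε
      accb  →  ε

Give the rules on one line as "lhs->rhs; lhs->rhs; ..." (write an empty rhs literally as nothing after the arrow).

ac->; cb->

  | cabaaa
  | ccaccb => cccb => cc
  | caa
  | cbcc => cc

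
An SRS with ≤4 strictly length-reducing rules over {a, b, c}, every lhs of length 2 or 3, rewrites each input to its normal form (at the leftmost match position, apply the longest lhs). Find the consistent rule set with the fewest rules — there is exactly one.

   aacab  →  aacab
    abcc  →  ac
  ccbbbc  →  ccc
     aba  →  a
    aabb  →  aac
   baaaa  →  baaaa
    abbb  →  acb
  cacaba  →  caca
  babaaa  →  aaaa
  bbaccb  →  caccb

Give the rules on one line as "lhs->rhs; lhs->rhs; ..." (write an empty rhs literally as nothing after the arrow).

aba->a; bab->a; bb->c; bc->

  | aacab
  | abcc => ac
  | ccbbbc => cccbc => ccc
  | aba => a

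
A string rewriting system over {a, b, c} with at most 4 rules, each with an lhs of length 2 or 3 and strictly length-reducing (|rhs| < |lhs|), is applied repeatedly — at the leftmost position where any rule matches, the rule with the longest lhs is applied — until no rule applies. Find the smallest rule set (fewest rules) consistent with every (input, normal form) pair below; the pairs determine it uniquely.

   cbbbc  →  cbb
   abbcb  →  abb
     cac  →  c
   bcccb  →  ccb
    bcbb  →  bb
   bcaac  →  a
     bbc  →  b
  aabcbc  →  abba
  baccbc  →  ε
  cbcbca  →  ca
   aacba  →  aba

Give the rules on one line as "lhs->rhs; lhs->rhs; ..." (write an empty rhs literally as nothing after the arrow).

  | cbbbc => cbb
  | abbcb => abb
  | cac => c
  | bcccb => ccb

abc->ba; ac->; bc->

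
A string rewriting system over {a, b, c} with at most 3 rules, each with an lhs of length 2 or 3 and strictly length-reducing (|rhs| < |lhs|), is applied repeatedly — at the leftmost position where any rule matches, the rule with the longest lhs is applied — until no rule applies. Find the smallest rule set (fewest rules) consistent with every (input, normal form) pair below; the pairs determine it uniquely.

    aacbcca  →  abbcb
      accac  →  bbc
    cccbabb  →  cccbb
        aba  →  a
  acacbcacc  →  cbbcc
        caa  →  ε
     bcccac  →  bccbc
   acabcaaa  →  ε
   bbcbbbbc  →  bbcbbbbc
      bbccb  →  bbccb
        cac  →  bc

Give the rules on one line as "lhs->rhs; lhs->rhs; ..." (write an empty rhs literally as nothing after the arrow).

  | aacbcca => abbcca => abbcb
  | accac => bcac => bbc
  | cccbabb => cccbb
  | aba => a

ac->b; ba->; ca->b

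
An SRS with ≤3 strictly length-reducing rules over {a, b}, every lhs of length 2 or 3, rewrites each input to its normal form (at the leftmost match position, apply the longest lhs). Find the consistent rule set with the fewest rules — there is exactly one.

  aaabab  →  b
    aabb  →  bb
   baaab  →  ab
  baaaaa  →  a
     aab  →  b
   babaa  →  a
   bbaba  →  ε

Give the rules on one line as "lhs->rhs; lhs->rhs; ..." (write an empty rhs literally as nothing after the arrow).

aa->; ba->a

  | aaabab => abab => aab => b
  | aabb => bb
  | baaab => aaab => ab
  | baaaaa => aaaaa => aaa => a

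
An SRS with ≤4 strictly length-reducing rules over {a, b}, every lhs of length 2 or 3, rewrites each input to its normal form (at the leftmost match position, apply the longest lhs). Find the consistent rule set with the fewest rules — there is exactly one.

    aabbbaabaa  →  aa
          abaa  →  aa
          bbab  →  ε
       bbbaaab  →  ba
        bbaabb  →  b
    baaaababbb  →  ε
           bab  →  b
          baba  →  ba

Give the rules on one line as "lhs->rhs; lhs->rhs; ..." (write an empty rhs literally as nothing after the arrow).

  | aabbbaabaa => bbaabaa => aabaa => aa
  | abaa => aa
  | bbab => ab => ε
  | bbbaaab => baaab => ba

aab->; ab->; bb->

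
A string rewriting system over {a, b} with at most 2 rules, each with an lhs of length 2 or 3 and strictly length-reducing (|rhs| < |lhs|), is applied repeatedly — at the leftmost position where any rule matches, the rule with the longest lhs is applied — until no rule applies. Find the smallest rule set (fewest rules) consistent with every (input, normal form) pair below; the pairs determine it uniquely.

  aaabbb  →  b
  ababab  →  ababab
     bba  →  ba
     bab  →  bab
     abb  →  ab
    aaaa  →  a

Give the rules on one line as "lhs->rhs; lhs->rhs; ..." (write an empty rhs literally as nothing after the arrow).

  | aaabbb => bbb => bb => b
  | ababab
  | bba => ba
  | bab

aaa->; bb->b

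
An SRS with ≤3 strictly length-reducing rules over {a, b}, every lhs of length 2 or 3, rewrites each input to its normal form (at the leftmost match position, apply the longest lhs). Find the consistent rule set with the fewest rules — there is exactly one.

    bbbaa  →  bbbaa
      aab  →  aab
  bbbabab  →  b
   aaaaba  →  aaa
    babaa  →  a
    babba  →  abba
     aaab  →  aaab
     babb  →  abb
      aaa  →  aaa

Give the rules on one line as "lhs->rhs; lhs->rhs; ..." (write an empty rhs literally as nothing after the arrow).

  | bbbaa
  | aab
  | bbbabab => bbabab => babab => abab => b
  | aaaaba => aaa

aba->; bab->ab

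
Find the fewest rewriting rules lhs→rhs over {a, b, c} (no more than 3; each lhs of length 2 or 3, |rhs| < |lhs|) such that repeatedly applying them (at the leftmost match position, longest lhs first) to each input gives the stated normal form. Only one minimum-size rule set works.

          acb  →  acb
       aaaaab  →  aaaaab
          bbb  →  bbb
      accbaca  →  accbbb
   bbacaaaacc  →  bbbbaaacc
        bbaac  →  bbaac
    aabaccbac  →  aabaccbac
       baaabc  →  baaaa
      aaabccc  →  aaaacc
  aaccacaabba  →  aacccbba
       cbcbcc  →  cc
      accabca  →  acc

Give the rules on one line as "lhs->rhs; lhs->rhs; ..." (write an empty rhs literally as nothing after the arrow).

  | acb
  | aaaaab
  | bbb
  | accbaca => accbbb

aca->bb; bc->a; ca->c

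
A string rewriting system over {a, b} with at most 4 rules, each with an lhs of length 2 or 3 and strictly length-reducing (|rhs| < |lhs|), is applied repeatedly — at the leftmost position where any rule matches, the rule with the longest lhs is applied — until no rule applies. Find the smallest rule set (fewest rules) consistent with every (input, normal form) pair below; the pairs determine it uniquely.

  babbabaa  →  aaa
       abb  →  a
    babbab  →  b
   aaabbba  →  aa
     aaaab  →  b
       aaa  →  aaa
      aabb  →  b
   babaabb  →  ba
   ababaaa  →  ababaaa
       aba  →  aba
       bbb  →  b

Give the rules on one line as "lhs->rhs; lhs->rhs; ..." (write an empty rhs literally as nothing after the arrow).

aab->bb; abb->a; bb->b; bba->aa

  | babbabaa => baabaa => bbbaa => bbaa => aaa
  | abb => a
  | babbab => baab => bbb => bb => b
  | aaabbba => abbbba => abba => aa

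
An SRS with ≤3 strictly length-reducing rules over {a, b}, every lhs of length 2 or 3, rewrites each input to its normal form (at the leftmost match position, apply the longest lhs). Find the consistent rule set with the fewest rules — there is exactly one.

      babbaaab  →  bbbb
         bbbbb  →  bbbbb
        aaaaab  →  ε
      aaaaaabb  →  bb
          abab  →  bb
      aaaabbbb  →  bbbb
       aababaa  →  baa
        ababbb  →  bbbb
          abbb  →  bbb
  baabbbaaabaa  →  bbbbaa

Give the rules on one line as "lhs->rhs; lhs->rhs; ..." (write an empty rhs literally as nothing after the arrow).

aaa->; aab->; ab->b

  | babbaaab => bbbaaab => bbbb
  | bbbbb
  | aaaaab => aab => ε
  | aaaaaabb => aaabb => bb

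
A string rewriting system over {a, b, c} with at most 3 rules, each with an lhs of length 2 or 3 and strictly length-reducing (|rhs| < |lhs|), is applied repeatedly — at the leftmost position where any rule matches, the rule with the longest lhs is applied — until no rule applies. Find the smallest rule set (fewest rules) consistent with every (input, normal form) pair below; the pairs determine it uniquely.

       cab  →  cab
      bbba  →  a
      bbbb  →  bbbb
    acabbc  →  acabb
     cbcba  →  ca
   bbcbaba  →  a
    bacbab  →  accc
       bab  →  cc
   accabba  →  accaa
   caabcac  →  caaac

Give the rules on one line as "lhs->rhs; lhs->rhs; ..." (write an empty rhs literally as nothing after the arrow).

  | cab
  | bbba => bba => ba => a
  | bbbb
  | acabbc => acabb

ba->a; bab->cc; bc->b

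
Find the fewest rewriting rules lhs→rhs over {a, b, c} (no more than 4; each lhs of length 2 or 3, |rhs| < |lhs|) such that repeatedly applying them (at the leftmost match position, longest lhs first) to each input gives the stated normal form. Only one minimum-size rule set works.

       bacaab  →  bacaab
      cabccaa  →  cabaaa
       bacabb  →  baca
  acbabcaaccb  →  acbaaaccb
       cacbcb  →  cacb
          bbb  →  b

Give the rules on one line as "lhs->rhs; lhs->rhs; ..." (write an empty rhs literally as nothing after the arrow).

  | bacaab
  | cabccaa => cabaaa
  | bacabb => baca
  | acbabcaaccb => acbaaaccb

bb->; bc->; bcc->ba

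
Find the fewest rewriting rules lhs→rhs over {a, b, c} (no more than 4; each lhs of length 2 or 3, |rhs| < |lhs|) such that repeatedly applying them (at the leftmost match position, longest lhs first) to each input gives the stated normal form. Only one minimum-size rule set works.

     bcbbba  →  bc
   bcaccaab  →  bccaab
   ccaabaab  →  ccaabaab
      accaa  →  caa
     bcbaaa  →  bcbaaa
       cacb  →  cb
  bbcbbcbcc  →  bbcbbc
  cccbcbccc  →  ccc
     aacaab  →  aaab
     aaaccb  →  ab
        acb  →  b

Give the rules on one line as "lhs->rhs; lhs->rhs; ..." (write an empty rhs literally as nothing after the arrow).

ac->; bba->cc; cbc->

  | bcbbba => bcbcc => bc
  | bcaccaab => bccaab
  | ccaabaab
  | accaa => caa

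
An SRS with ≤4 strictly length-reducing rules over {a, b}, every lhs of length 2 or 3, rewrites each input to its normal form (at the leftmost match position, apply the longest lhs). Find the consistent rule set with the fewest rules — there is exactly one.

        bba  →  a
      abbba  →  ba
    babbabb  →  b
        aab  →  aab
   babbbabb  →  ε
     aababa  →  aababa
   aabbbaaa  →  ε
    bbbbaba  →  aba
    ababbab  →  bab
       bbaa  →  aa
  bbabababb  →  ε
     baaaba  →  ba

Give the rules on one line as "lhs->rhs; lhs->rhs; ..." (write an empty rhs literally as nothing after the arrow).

aaa->b; abb->bb; bb->

  | bba => a
  | abbba => bbba => ba
  | babbabb => bbbabb => babb => bbb => b
  | aab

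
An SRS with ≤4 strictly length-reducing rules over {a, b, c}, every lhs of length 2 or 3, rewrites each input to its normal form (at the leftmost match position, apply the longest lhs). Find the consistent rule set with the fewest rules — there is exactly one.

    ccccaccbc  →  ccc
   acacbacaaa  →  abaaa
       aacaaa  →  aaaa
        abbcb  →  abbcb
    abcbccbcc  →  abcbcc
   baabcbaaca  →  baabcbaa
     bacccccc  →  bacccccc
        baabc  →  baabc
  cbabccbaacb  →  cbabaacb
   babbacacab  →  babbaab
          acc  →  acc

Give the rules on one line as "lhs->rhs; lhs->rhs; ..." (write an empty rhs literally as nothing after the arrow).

ca->; cac->; ccb->

  | ccccaccbc => ccccbc => ccc
  | acacbacaaa => abacaaa => abaaa
  | aacaaa => aaaa
  | abbcb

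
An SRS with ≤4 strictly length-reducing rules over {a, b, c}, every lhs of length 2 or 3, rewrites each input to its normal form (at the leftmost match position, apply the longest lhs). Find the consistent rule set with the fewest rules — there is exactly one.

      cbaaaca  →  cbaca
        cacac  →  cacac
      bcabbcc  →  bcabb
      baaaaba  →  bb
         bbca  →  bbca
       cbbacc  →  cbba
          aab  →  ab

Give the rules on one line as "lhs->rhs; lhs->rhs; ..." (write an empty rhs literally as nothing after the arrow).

aa->a; aba->b; cc->

  | cbaaaca => cbaaca => cbaca
  | cacac
  | bcabbcc => bcabb
  | baaaaba => baaaba => baaba => baba => bb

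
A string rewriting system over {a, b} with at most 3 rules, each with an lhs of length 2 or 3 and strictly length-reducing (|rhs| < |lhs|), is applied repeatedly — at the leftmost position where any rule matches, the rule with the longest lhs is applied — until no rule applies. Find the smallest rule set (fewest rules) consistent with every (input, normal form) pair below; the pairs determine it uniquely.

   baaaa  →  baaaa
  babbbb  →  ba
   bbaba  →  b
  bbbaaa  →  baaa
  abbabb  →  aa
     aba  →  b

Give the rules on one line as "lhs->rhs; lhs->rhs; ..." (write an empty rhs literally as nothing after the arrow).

aba->b; bb->

  | baaaa
  | babbbb => babb => ba
  | bbaba => aba => b
  | bbbaaa => baaa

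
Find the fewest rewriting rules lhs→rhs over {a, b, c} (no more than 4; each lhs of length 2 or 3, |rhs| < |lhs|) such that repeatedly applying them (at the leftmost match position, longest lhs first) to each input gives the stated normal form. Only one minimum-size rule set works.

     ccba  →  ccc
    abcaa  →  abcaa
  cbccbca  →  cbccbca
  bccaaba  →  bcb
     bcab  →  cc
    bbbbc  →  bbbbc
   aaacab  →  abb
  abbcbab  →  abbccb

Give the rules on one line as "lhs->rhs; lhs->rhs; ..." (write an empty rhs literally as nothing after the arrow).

ac->b; ba->c; cab->ac

  | ccba => ccc
  | abcaa
  | cbccbca
  | bccaaba => bccaac => bccab => bcac => bcb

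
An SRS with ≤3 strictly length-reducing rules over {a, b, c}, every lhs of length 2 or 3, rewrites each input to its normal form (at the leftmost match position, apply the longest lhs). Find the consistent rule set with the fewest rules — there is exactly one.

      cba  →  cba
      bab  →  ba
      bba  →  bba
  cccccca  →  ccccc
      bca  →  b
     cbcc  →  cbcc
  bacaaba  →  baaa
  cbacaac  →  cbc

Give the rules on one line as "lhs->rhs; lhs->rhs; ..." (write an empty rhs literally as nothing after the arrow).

aac->c; ab->a; ca->

  | cba
  | bab => ba
  | bba
  | cccccca => ccccc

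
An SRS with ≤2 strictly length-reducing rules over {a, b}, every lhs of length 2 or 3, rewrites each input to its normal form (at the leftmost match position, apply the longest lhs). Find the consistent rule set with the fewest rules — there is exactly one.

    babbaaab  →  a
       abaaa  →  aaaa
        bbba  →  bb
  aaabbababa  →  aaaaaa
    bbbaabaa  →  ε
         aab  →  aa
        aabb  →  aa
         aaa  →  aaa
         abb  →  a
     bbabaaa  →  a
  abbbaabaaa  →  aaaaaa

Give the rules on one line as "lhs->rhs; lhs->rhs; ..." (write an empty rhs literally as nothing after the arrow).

ab->a; ba->

  | babbaaab => bbaaab => baab => ab => a
  | abaaa => aaaa
  | bbba => bb
  | aaabbababa => aaabababa => aaaababa => aaaaaba => aaaaaa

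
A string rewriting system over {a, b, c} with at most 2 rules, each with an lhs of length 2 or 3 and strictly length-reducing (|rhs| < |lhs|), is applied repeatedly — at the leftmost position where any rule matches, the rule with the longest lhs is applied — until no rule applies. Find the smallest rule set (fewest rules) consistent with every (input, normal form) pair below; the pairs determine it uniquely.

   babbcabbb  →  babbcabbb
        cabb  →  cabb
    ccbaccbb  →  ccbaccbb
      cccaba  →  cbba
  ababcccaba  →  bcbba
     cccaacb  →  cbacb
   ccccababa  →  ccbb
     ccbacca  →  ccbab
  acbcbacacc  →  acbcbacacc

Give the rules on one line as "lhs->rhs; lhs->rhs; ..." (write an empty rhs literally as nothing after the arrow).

aba->; cca->b

  | babbcabbb
  | cabb
  | ccbaccbb
  | cccaba => cbba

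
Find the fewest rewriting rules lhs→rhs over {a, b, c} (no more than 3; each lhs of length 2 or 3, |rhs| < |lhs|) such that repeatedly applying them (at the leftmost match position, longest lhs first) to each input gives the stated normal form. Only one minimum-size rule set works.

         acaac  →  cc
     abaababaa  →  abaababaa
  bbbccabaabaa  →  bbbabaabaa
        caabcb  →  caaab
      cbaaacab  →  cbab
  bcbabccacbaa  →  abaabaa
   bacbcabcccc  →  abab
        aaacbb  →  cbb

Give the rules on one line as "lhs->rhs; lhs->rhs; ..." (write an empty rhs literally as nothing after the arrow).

ac->c; bc->b; bcb->ab

  | acaac => caac => cac => cc
  | abaababaa
  | bbbccabaabaa => bbbcabaabaa => bbbabaabaa
  | caabcb => caaab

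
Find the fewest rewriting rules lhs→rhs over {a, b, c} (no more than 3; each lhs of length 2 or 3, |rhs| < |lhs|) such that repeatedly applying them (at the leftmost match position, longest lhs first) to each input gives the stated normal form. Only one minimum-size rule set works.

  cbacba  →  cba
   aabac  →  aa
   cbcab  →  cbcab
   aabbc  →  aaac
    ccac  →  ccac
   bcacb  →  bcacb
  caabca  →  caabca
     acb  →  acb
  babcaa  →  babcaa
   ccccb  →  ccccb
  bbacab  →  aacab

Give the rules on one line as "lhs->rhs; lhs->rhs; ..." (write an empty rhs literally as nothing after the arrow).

  | cbacba => cba
  | aabac => aa
  | cbcab
  | aabbc => aaac

bac->; bb->a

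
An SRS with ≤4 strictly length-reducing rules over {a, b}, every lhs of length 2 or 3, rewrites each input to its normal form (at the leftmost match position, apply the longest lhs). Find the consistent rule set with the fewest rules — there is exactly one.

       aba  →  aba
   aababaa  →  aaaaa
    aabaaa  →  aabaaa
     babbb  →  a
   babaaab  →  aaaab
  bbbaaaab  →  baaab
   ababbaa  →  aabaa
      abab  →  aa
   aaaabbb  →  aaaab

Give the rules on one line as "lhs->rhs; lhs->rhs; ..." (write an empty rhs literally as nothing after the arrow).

abb->a; bab->a; bba->

  | aba
  | aababaa => aaaaa
  | aabaaa
  | babbb => abb => a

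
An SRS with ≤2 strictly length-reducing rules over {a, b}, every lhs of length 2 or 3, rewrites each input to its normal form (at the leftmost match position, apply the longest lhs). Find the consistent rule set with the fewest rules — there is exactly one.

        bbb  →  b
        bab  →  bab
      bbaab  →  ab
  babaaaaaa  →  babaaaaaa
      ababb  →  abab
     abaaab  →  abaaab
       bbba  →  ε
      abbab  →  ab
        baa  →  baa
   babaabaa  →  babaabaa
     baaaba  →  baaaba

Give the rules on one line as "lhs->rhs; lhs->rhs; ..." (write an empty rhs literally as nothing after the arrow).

  | bbb => bb => b
  | bab
  | bbaab => ab
  | babaaaaaa

bb->b; bba->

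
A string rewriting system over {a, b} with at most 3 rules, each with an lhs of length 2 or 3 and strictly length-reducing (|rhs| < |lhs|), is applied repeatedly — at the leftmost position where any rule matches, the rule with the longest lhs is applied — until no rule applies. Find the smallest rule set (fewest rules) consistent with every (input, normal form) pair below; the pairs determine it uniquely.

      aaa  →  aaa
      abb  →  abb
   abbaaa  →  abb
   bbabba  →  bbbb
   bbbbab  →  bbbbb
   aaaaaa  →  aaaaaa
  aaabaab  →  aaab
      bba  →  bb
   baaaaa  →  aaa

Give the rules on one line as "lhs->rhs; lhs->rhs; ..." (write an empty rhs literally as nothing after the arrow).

  | aaa
  | abb
  | abbaaa => abbaa => abba => abb
  | bbabba => bbbba => bbbb

baa->; bba->bb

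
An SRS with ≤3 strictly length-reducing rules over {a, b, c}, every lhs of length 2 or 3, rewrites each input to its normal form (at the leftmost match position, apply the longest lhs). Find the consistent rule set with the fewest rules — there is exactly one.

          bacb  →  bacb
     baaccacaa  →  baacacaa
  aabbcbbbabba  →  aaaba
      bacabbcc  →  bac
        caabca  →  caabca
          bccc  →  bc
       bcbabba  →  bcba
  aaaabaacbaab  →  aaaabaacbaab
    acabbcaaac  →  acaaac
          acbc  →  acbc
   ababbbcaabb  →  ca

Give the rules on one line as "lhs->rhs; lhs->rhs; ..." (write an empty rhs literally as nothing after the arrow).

abb->; cbb->aa; cc->c

  | bacb
  | baaccacaa => baacacaa
  | aabbcbbbabba => acbbbabba => aaababba => aaaba
  | bacabbcc => baccc => bacc => bac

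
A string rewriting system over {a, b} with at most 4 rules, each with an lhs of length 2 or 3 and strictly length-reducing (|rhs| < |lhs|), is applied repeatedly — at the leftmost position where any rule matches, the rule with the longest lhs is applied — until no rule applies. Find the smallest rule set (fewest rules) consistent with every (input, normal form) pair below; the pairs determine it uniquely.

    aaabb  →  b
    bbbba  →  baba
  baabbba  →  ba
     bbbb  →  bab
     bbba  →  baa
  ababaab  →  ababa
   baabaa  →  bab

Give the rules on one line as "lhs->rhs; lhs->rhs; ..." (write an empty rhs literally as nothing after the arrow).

  | aaabb => abbb => b
  | bbbba => baba
  | baabbba => babba => ba
  | bbbb => bab

aaa->ab; aab->a; abb->; bbb->ba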